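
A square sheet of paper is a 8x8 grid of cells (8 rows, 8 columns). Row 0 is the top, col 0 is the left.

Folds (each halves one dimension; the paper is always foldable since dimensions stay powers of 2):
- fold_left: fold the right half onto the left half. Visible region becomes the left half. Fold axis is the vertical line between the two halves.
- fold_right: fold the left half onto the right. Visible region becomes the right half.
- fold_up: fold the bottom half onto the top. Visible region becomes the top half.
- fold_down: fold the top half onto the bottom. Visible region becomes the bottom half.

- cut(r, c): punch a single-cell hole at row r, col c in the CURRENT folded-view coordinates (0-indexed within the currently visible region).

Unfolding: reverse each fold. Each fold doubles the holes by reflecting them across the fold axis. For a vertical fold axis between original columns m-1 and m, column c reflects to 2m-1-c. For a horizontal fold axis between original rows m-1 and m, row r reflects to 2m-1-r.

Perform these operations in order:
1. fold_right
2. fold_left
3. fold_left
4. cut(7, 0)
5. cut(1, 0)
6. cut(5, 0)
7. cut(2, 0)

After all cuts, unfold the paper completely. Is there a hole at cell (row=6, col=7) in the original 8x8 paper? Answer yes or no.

Op 1 fold_right: fold axis v@4; visible region now rows[0,8) x cols[4,8) = 8x4
Op 2 fold_left: fold axis v@6; visible region now rows[0,8) x cols[4,6) = 8x2
Op 3 fold_left: fold axis v@5; visible region now rows[0,8) x cols[4,5) = 8x1
Op 4 cut(7, 0): punch at orig (7,4); cuts so far [(7, 4)]; region rows[0,8) x cols[4,5) = 8x1
Op 5 cut(1, 0): punch at orig (1,4); cuts so far [(1, 4), (7, 4)]; region rows[0,8) x cols[4,5) = 8x1
Op 6 cut(5, 0): punch at orig (5,4); cuts so far [(1, 4), (5, 4), (7, 4)]; region rows[0,8) x cols[4,5) = 8x1
Op 7 cut(2, 0): punch at orig (2,4); cuts so far [(1, 4), (2, 4), (5, 4), (7, 4)]; region rows[0,8) x cols[4,5) = 8x1
Unfold 1 (reflect across v@5): 8 holes -> [(1, 4), (1, 5), (2, 4), (2, 5), (5, 4), (5, 5), (7, 4), (7, 5)]
Unfold 2 (reflect across v@6): 16 holes -> [(1, 4), (1, 5), (1, 6), (1, 7), (2, 4), (2, 5), (2, 6), (2, 7), (5, 4), (5, 5), (5, 6), (5, 7), (7, 4), (7, 5), (7, 6), (7, 7)]
Unfold 3 (reflect across v@4): 32 holes -> [(1, 0), (1, 1), (1, 2), (1, 3), (1, 4), (1, 5), (1, 6), (1, 7), (2, 0), (2, 1), (2, 2), (2, 3), (2, 4), (2, 5), (2, 6), (2, 7), (5, 0), (5, 1), (5, 2), (5, 3), (5, 4), (5, 5), (5, 6), (5, 7), (7, 0), (7, 1), (7, 2), (7, 3), (7, 4), (7, 5), (7, 6), (7, 7)]
Holes: [(1, 0), (1, 1), (1, 2), (1, 3), (1, 4), (1, 5), (1, 6), (1, 7), (2, 0), (2, 1), (2, 2), (2, 3), (2, 4), (2, 5), (2, 6), (2, 7), (5, 0), (5, 1), (5, 2), (5, 3), (5, 4), (5, 5), (5, 6), (5, 7), (7, 0), (7, 1), (7, 2), (7, 3), (7, 4), (7, 5), (7, 6), (7, 7)]

Answer: no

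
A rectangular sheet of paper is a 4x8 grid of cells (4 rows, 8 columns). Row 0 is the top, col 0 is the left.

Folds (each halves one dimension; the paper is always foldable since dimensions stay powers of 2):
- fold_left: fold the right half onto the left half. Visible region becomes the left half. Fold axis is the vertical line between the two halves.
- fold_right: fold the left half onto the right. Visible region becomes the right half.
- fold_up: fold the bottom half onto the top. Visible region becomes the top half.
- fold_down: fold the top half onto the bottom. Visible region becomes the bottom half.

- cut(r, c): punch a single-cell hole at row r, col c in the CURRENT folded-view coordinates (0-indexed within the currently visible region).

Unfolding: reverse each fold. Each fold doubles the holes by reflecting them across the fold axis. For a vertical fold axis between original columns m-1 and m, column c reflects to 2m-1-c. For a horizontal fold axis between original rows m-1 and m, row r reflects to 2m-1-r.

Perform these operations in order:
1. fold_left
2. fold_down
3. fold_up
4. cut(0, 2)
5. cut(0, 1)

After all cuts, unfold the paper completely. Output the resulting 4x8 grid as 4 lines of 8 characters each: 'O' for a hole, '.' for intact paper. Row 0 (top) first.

Op 1 fold_left: fold axis v@4; visible region now rows[0,4) x cols[0,4) = 4x4
Op 2 fold_down: fold axis h@2; visible region now rows[2,4) x cols[0,4) = 2x4
Op 3 fold_up: fold axis h@3; visible region now rows[2,3) x cols[0,4) = 1x4
Op 4 cut(0, 2): punch at orig (2,2); cuts so far [(2, 2)]; region rows[2,3) x cols[0,4) = 1x4
Op 5 cut(0, 1): punch at orig (2,1); cuts so far [(2, 1), (2, 2)]; region rows[2,3) x cols[0,4) = 1x4
Unfold 1 (reflect across h@3): 4 holes -> [(2, 1), (2, 2), (3, 1), (3, 2)]
Unfold 2 (reflect across h@2): 8 holes -> [(0, 1), (0, 2), (1, 1), (1, 2), (2, 1), (2, 2), (3, 1), (3, 2)]
Unfold 3 (reflect across v@4): 16 holes -> [(0, 1), (0, 2), (0, 5), (0, 6), (1, 1), (1, 2), (1, 5), (1, 6), (2, 1), (2, 2), (2, 5), (2, 6), (3, 1), (3, 2), (3, 5), (3, 6)]

Answer: .OO..OO.
.OO..OO.
.OO..OO.
.OO..OO.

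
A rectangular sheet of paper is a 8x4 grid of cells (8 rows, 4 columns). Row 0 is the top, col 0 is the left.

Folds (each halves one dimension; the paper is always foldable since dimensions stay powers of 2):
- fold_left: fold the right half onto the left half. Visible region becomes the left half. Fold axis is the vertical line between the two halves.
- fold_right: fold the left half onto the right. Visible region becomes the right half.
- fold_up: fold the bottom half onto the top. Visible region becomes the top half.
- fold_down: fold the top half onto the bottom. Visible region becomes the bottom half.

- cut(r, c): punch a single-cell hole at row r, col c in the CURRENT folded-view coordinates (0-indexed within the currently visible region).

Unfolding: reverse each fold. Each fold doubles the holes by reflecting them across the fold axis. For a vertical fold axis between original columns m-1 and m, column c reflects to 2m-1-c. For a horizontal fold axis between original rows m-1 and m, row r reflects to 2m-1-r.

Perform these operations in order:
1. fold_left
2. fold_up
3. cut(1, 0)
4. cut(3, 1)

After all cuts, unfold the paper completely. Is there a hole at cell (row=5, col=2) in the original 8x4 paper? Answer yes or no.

Answer: no

Derivation:
Op 1 fold_left: fold axis v@2; visible region now rows[0,8) x cols[0,2) = 8x2
Op 2 fold_up: fold axis h@4; visible region now rows[0,4) x cols[0,2) = 4x2
Op 3 cut(1, 0): punch at orig (1,0); cuts so far [(1, 0)]; region rows[0,4) x cols[0,2) = 4x2
Op 4 cut(3, 1): punch at orig (3,1); cuts so far [(1, 0), (3, 1)]; region rows[0,4) x cols[0,2) = 4x2
Unfold 1 (reflect across h@4): 4 holes -> [(1, 0), (3, 1), (4, 1), (6, 0)]
Unfold 2 (reflect across v@2): 8 holes -> [(1, 0), (1, 3), (3, 1), (3, 2), (4, 1), (4, 2), (6, 0), (6, 3)]
Holes: [(1, 0), (1, 3), (3, 1), (3, 2), (4, 1), (4, 2), (6, 0), (6, 3)]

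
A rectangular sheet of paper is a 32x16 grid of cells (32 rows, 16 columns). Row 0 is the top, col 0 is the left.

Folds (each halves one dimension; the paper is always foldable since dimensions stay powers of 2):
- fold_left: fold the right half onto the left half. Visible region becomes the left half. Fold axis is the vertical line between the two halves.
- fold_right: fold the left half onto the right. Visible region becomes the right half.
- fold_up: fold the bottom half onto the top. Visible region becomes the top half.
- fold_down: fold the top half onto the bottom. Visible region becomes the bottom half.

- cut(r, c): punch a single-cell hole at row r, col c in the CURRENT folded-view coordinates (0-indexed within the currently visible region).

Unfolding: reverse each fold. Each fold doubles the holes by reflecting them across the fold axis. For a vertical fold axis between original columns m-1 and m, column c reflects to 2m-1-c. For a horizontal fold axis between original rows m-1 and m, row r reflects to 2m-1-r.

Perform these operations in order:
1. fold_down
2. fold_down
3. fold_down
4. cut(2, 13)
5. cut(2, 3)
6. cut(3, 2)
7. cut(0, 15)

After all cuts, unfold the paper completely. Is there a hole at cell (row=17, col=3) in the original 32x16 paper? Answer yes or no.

Answer: yes

Derivation:
Op 1 fold_down: fold axis h@16; visible region now rows[16,32) x cols[0,16) = 16x16
Op 2 fold_down: fold axis h@24; visible region now rows[24,32) x cols[0,16) = 8x16
Op 3 fold_down: fold axis h@28; visible region now rows[28,32) x cols[0,16) = 4x16
Op 4 cut(2, 13): punch at orig (30,13); cuts so far [(30, 13)]; region rows[28,32) x cols[0,16) = 4x16
Op 5 cut(2, 3): punch at orig (30,3); cuts so far [(30, 3), (30, 13)]; region rows[28,32) x cols[0,16) = 4x16
Op 6 cut(3, 2): punch at orig (31,2); cuts so far [(30, 3), (30, 13), (31, 2)]; region rows[28,32) x cols[0,16) = 4x16
Op 7 cut(0, 15): punch at orig (28,15); cuts so far [(28, 15), (30, 3), (30, 13), (31, 2)]; region rows[28,32) x cols[0,16) = 4x16
Unfold 1 (reflect across h@28): 8 holes -> [(24, 2), (25, 3), (25, 13), (27, 15), (28, 15), (30, 3), (30, 13), (31, 2)]
Unfold 2 (reflect across h@24): 16 holes -> [(16, 2), (17, 3), (17, 13), (19, 15), (20, 15), (22, 3), (22, 13), (23, 2), (24, 2), (25, 3), (25, 13), (27, 15), (28, 15), (30, 3), (30, 13), (31, 2)]
Unfold 3 (reflect across h@16): 32 holes -> [(0, 2), (1, 3), (1, 13), (3, 15), (4, 15), (6, 3), (6, 13), (7, 2), (8, 2), (9, 3), (9, 13), (11, 15), (12, 15), (14, 3), (14, 13), (15, 2), (16, 2), (17, 3), (17, 13), (19, 15), (20, 15), (22, 3), (22, 13), (23, 2), (24, 2), (25, 3), (25, 13), (27, 15), (28, 15), (30, 3), (30, 13), (31, 2)]
Holes: [(0, 2), (1, 3), (1, 13), (3, 15), (4, 15), (6, 3), (6, 13), (7, 2), (8, 2), (9, 3), (9, 13), (11, 15), (12, 15), (14, 3), (14, 13), (15, 2), (16, 2), (17, 3), (17, 13), (19, 15), (20, 15), (22, 3), (22, 13), (23, 2), (24, 2), (25, 3), (25, 13), (27, 15), (28, 15), (30, 3), (30, 13), (31, 2)]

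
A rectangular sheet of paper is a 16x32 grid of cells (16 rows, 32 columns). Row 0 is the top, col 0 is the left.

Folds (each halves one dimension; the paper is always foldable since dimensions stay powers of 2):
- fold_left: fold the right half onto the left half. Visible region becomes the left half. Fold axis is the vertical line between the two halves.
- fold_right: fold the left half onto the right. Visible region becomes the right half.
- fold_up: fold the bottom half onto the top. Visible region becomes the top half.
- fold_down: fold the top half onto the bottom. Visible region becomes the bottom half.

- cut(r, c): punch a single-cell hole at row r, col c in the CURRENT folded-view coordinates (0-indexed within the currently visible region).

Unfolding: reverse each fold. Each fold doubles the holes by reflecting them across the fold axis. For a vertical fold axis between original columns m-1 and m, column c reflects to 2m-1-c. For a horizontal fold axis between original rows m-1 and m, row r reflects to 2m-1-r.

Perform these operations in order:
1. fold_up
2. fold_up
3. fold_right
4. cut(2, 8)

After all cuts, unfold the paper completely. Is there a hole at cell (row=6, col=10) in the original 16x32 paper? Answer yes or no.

Op 1 fold_up: fold axis h@8; visible region now rows[0,8) x cols[0,32) = 8x32
Op 2 fold_up: fold axis h@4; visible region now rows[0,4) x cols[0,32) = 4x32
Op 3 fold_right: fold axis v@16; visible region now rows[0,4) x cols[16,32) = 4x16
Op 4 cut(2, 8): punch at orig (2,24); cuts so far [(2, 24)]; region rows[0,4) x cols[16,32) = 4x16
Unfold 1 (reflect across v@16): 2 holes -> [(2, 7), (2, 24)]
Unfold 2 (reflect across h@4): 4 holes -> [(2, 7), (2, 24), (5, 7), (5, 24)]
Unfold 3 (reflect across h@8): 8 holes -> [(2, 7), (2, 24), (5, 7), (5, 24), (10, 7), (10, 24), (13, 7), (13, 24)]
Holes: [(2, 7), (2, 24), (5, 7), (5, 24), (10, 7), (10, 24), (13, 7), (13, 24)]

Answer: no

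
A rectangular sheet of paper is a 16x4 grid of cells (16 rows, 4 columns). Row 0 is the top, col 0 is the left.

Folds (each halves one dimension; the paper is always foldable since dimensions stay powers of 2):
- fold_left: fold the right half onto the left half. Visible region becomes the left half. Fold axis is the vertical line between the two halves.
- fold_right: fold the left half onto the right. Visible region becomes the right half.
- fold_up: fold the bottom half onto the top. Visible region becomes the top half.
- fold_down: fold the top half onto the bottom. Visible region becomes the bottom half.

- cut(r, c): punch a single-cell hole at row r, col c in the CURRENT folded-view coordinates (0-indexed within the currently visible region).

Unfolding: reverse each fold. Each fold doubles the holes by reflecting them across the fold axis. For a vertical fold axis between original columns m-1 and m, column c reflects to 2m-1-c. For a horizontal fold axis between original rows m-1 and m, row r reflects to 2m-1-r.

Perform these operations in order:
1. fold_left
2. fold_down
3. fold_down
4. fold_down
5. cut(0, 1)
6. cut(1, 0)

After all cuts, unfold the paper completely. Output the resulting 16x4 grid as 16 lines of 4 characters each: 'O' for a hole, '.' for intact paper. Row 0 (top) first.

Op 1 fold_left: fold axis v@2; visible region now rows[0,16) x cols[0,2) = 16x2
Op 2 fold_down: fold axis h@8; visible region now rows[8,16) x cols[0,2) = 8x2
Op 3 fold_down: fold axis h@12; visible region now rows[12,16) x cols[0,2) = 4x2
Op 4 fold_down: fold axis h@14; visible region now rows[14,16) x cols[0,2) = 2x2
Op 5 cut(0, 1): punch at orig (14,1); cuts so far [(14, 1)]; region rows[14,16) x cols[0,2) = 2x2
Op 6 cut(1, 0): punch at orig (15,0); cuts so far [(14, 1), (15, 0)]; region rows[14,16) x cols[0,2) = 2x2
Unfold 1 (reflect across h@14): 4 holes -> [(12, 0), (13, 1), (14, 1), (15, 0)]
Unfold 2 (reflect across h@12): 8 holes -> [(8, 0), (9, 1), (10, 1), (11, 0), (12, 0), (13, 1), (14, 1), (15, 0)]
Unfold 3 (reflect across h@8): 16 holes -> [(0, 0), (1, 1), (2, 1), (3, 0), (4, 0), (5, 1), (6, 1), (7, 0), (8, 0), (9, 1), (10, 1), (11, 0), (12, 0), (13, 1), (14, 1), (15, 0)]
Unfold 4 (reflect across v@2): 32 holes -> [(0, 0), (0, 3), (1, 1), (1, 2), (2, 1), (2, 2), (3, 0), (3, 3), (4, 0), (4, 3), (5, 1), (5, 2), (6, 1), (6, 2), (7, 0), (7, 3), (8, 0), (8, 3), (9, 1), (9, 2), (10, 1), (10, 2), (11, 0), (11, 3), (12, 0), (12, 3), (13, 1), (13, 2), (14, 1), (14, 2), (15, 0), (15, 3)]

Answer: O..O
.OO.
.OO.
O..O
O..O
.OO.
.OO.
O..O
O..O
.OO.
.OO.
O..O
O..O
.OO.
.OO.
O..O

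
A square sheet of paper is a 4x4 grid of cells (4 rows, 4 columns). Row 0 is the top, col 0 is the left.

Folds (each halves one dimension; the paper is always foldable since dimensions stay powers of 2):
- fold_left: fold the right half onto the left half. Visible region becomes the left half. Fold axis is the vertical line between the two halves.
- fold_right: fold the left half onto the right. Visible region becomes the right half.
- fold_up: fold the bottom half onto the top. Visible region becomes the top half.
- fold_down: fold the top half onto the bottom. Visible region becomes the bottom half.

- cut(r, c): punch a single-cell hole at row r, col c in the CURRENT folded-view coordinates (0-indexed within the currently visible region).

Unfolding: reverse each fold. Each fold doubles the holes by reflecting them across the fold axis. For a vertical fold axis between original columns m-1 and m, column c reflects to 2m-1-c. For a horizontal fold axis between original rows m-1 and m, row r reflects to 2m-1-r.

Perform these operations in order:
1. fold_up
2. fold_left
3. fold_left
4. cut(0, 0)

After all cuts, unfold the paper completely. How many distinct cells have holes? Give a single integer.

Answer: 8

Derivation:
Op 1 fold_up: fold axis h@2; visible region now rows[0,2) x cols[0,4) = 2x4
Op 2 fold_left: fold axis v@2; visible region now rows[0,2) x cols[0,2) = 2x2
Op 3 fold_left: fold axis v@1; visible region now rows[0,2) x cols[0,1) = 2x1
Op 4 cut(0, 0): punch at orig (0,0); cuts so far [(0, 0)]; region rows[0,2) x cols[0,1) = 2x1
Unfold 1 (reflect across v@1): 2 holes -> [(0, 0), (0, 1)]
Unfold 2 (reflect across v@2): 4 holes -> [(0, 0), (0, 1), (0, 2), (0, 3)]
Unfold 3 (reflect across h@2): 8 holes -> [(0, 0), (0, 1), (0, 2), (0, 3), (3, 0), (3, 1), (3, 2), (3, 3)]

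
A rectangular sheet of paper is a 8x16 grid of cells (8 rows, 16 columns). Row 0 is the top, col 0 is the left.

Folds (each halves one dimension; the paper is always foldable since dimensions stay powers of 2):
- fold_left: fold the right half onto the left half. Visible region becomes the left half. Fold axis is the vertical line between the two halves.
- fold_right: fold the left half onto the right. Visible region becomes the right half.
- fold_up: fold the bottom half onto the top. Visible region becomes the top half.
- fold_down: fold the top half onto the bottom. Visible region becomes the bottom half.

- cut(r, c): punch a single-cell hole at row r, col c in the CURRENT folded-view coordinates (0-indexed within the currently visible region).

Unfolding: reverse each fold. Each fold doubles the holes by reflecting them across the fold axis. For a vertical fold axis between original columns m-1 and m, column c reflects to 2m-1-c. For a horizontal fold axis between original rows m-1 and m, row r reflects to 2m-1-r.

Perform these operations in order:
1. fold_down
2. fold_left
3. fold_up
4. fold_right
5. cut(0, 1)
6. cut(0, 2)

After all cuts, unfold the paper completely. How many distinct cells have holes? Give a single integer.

Answer: 32

Derivation:
Op 1 fold_down: fold axis h@4; visible region now rows[4,8) x cols[0,16) = 4x16
Op 2 fold_left: fold axis v@8; visible region now rows[4,8) x cols[0,8) = 4x8
Op 3 fold_up: fold axis h@6; visible region now rows[4,6) x cols[0,8) = 2x8
Op 4 fold_right: fold axis v@4; visible region now rows[4,6) x cols[4,8) = 2x4
Op 5 cut(0, 1): punch at orig (4,5); cuts so far [(4, 5)]; region rows[4,6) x cols[4,8) = 2x4
Op 6 cut(0, 2): punch at orig (4,6); cuts so far [(4, 5), (4, 6)]; region rows[4,6) x cols[4,8) = 2x4
Unfold 1 (reflect across v@4): 4 holes -> [(4, 1), (4, 2), (4, 5), (4, 6)]
Unfold 2 (reflect across h@6): 8 holes -> [(4, 1), (4, 2), (4, 5), (4, 6), (7, 1), (7, 2), (7, 5), (7, 6)]
Unfold 3 (reflect across v@8): 16 holes -> [(4, 1), (4, 2), (4, 5), (4, 6), (4, 9), (4, 10), (4, 13), (4, 14), (7, 1), (7, 2), (7, 5), (7, 6), (7, 9), (7, 10), (7, 13), (7, 14)]
Unfold 4 (reflect across h@4): 32 holes -> [(0, 1), (0, 2), (0, 5), (0, 6), (0, 9), (0, 10), (0, 13), (0, 14), (3, 1), (3, 2), (3, 5), (3, 6), (3, 9), (3, 10), (3, 13), (3, 14), (4, 1), (4, 2), (4, 5), (4, 6), (4, 9), (4, 10), (4, 13), (4, 14), (7, 1), (7, 2), (7, 5), (7, 6), (7, 9), (7, 10), (7, 13), (7, 14)]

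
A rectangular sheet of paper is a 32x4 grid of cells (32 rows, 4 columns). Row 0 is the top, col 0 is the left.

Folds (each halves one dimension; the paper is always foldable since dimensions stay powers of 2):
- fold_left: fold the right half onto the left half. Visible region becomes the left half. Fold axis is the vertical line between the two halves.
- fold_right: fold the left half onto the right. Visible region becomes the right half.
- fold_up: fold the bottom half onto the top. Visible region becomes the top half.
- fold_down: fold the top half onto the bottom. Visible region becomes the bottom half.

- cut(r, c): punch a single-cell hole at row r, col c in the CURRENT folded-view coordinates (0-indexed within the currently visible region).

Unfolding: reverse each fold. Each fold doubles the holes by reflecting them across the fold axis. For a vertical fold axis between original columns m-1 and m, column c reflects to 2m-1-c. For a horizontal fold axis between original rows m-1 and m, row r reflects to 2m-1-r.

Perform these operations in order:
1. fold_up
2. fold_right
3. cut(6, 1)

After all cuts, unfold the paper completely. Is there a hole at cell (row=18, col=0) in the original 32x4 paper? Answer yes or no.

Answer: no

Derivation:
Op 1 fold_up: fold axis h@16; visible region now rows[0,16) x cols[0,4) = 16x4
Op 2 fold_right: fold axis v@2; visible region now rows[0,16) x cols[2,4) = 16x2
Op 3 cut(6, 1): punch at orig (6,3); cuts so far [(6, 3)]; region rows[0,16) x cols[2,4) = 16x2
Unfold 1 (reflect across v@2): 2 holes -> [(6, 0), (6, 3)]
Unfold 2 (reflect across h@16): 4 holes -> [(6, 0), (6, 3), (25, 0), (25, 3)]
Holes: [(6, 0), (6, 3), (25, 0), (25, 3)]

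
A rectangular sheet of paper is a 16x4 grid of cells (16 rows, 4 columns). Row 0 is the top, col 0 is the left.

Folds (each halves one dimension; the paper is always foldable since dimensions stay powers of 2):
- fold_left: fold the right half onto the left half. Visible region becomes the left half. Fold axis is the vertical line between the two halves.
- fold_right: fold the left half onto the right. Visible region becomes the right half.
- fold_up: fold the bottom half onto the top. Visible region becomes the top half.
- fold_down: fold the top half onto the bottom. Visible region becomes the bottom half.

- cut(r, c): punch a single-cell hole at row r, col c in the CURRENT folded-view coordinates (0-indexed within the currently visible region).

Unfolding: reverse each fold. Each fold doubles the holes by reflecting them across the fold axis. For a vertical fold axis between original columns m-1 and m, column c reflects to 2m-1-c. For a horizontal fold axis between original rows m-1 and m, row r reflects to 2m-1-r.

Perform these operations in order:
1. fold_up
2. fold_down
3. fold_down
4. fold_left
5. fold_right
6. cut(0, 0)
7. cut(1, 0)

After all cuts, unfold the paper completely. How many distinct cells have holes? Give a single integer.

Answer: 64

Derivation:
Op 1 fold_up: fold axis h@8; visible region now rows[0,8) x cols[0,4) = 8x4
Op 2 fold_down: fold axis h@4; visible region now rows[4,8) x cols[0,4) = 4x4
Op 3 fold_down: fold axis h@6; visible region now rows[6,8) x cols[0,4) = 2x4
Op 4 fold_left: fold axis v@2; visible region now rows[6,8) x cols[0,2) = 2x2
Op 5 fold_right: fold axis v@1; visible region now rows[6,8) x cols[1,2) = 2x1
Op 6 cut(0, 0): punch at orig (6,1); cuts so far [(6, 1)]; region rows[6,8) x cols[1,2) = 2x1
Op 7 cut(1, 0): punch at orig (7,1); cuts so far [(6, 1), (7, 1)]; region rows[6,8) x cols[1,2) = 2x1
Unfold 1 (reflect across v@1): 4 holes -> [(6, 0), (6, 1), (7, 0), (7, 1)]
Unfold 2 (reflect across v@2): 8 holes -> [(6, 0), (6, 1), (6, 2), (6, 3), (7, 0), (7, 1), (7, 2), (7, 3)]
Unfold 3 (reflect across h@6): 16 holes -> [(4, 0), (4, 1), (4, 2), (4, 3), (5, 0), (5, 1), (5, 2), (5, 3), (6, 0), (6, 1), (6, 2), (6, 3), (7, 0), (7, 1), (7, 2), (7, 3)]
Unfold 4 (reflect across h@4): 32 holes -> [(0, 0), (0, 1), (0, 2), (0, 3), (1, 0), (1, 1), (1, 2), (1, 3), (2, 0), (2, 1), (2, 2), (2, 3), (3, 0), (3, 1), (3, 2), (3, 3), (4, 0), (4, 1), (4, 2), (4, 3), (5, 0), (5, 1), (5, 2), (5, 3), (6, 0), (6, 1), (6, 2), (6, 3), (7, 0), (7, 1), (7, 2), (7, 3)]
Unfold 5 (reflect across h@8): 64 holes -> [(0, 0), (0, 1), (0, 2), (0, 3), (1, 0), (1, 1), (1, 2), (1, 3), (2, 0), (2, 1), (2, 2), (2, 3), (3, 0), (3, 1), (3, 2), (3, 3), (4, 0), (4, 1), (4, 2), (4, 3), (5, 0), (5, 1), (5, 2), (5, 3), (6, 0), (6, 1), (6, 2), (6, 3), (7, 0), (7, 1), (7, 2), (7, 3), (8, 0), (8, 1), (8, 2), (8, 3), (9, 0), (9, 1), (9, 2), (9, 3), (10, 0), (10, 1), (10, 2), (10, 3), (11, 0), (11, 1), (11, 2), (11, 3), (12, 0), (12, 1), (12, 2), (12, 3), (13, 0), (13, 1), (13, 2), (13, 3), (14, 0), (14, 1), (14, 2), (14, 3), (15, 0), (15, 1), (15, 2), (15, 3)]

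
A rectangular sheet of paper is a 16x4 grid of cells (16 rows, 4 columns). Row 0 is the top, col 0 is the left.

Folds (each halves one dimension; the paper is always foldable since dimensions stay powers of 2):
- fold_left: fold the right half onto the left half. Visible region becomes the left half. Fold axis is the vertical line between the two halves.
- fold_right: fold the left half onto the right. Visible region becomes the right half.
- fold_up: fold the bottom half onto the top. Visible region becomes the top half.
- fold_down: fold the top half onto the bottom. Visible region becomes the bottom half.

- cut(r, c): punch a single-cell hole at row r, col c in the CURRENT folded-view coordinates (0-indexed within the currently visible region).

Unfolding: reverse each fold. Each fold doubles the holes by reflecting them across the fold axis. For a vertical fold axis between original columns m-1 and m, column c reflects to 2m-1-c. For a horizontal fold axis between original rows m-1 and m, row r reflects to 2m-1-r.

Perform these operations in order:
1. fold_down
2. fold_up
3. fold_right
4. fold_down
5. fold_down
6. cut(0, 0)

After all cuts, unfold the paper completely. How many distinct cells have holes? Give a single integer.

Answer: 32

Derivation:
Op 1 fold_down: fold axis h@8; visible region now rows[8,16) x cols[0,4) = 8x4
Op 2 fold_up: fold axis h@12; visible region now rows[8,12) x cols[0,4) = 4x4
Op 3 fold_right: fold axis v@2; visible region now rows[8,12) x cols[2,4) = 4x2
Op 4 fold_down: fold axis h@10; visible region now rows[10,12) x cols[2,4) = 2x2
Op 5 fold_down: fold axis h@11; visible region now rows[11,12) x cols[2,4) = 1x2
Op 6 cut(0, 0): punch at orig (11,2); cuts so far [(11, 2)]; region rows[11,12) x cols[2,4) = 1x2
Unfold 1 (reflect across h@11): 2 holes -> [(10, 2), (11, 2)]
Unfold 2 (reflect across h@10): 4 holes -> [(8, 2), (9, 2), (10, 2), (11, 2)]
Unfold 3 (reflect across v@2): 8 holes -> [(8, 1), (8, 2), (9, 1), (9, 2), (10, 1), (10, 2), (11, 1), (11, 2)]
Unfold 4 (reflect across h@12): 16 holes -> [(8, 1), (8, 2), (9, 1), (9, 2), (10, 1), (10, 2), (11, 1), (11, 2), (12, 1), (12, 2), (13, 1), (13, 2), (14, 1), (14, 2), (15, 1), (15, 2)]
Unfold 5 (reflect across h@8): 32 holes -> [(0, 1), (0, 2), (1, 1), (1, 2), (2, 1), (2, 2), (3, 1), (3, 2), (4, 1), (4, 2), (5, 1), (5, 2), (6, 1), (6, 2), (7, 1), (7, 2), (8, 1), (8, 2), (9, 1), (9, 2), (10, 1), (10, 2), (11, 1), (11, 2), (12, 1), (12, 2), (13, 1), (13, 2), (14, 1), (14, 2), (15, 1), (15, 2)]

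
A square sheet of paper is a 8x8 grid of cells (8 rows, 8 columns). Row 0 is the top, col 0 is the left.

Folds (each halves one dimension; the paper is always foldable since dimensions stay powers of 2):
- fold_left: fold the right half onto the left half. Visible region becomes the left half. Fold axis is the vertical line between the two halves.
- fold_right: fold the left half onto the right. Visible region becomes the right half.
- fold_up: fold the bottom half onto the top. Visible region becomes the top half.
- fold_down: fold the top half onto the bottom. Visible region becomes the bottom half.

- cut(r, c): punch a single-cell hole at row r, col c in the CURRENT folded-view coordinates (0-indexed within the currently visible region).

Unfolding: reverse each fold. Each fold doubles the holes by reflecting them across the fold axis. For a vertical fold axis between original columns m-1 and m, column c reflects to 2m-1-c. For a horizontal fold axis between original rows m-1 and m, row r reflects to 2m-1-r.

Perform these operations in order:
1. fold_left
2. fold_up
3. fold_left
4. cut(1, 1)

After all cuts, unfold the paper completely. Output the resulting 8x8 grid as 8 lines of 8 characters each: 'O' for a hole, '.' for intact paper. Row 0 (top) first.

Answer: ........
.OO..OO.
........
........
........
........
.OO..OO.
........

Derivation:
Op 1 fold_left: fold axis v@4; visible region now rows[0,8) x cols[0,4) = 8x4
Op 2 fold_up: fold axis h@4; visible region now rows[0,4) x cols[0,4) = 4x4
Op 3 fold_left: fold axis v@2; visible region now rows[0,4) x cols[0,2) = 4x2
Op 4 cut(1, 1): punch at orig (1,1); cuts so far [(1, 1)]; region rows[0,4) x cols[0,2) = 4x2
Unfold 1 (reflect across v@2): 2 holes -> [(1, 1), (1, 2)]
Unfold 2 (reflect across h@4): 4 holes -> [(1, 1), (1, 2), (6, 1), (6, 2)]
Unfold 3 (reflect across v@4): 8 holes -> [(1, 1), (1, 2), (1, 5), (1, 6), (6, 1), (6, 2), (6, 5), (6, 6)]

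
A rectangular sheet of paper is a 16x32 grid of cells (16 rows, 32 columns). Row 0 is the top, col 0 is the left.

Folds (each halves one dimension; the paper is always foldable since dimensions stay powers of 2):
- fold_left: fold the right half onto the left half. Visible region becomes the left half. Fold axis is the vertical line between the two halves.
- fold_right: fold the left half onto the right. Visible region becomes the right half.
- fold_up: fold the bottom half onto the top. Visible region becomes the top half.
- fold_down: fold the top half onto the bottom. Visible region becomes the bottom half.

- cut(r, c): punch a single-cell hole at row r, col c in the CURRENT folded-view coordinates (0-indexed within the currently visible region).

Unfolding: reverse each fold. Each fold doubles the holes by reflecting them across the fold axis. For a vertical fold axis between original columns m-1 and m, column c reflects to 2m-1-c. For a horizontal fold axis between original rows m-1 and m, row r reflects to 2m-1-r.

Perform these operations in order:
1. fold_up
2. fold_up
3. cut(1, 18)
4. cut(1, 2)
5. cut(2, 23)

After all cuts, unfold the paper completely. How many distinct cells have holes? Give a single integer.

Op 1 fold_up: fold axis h@8; visible region now rows[0,8) x cols[0,32) = 8x32
Op 2 fold_up: fold axis h@4; visible region now rows[0,4) x cols[0,32) = 4x32
Op 3 cut(1, 18): punch at orig (1,18); cuts so far [(1, 18)]; region rows[0,4) x cols[0,32) = 4x32
Op 4 cut(1, 2): punch at orig (1,2); cuts so far [(1, 2), (1, 18)]; region rows[0,4) x cols[0,32) = 4x32
Op 5 cut(2, 23): punch at orig (2,23); cuts so far [(1, 2), (1, 18), (2, 23)]; region rows[0,4) x cols[0,32) = 4x32
Unfold 1 (reflect across h@4): 6 holes -> [(1, 2), (1, 18), (2, 23), (5, 23), (6, 2), (6, 18)]
Unfold 2 (reflect across h@8): 12 holes -> [(1, 2), (1, 18), (2, 23), (5, 23), (6, 2), (6, 18), (9, 2), (9, 18), (10, 23), (13, 23), (14, 2), (14, 18)]

Answer: 12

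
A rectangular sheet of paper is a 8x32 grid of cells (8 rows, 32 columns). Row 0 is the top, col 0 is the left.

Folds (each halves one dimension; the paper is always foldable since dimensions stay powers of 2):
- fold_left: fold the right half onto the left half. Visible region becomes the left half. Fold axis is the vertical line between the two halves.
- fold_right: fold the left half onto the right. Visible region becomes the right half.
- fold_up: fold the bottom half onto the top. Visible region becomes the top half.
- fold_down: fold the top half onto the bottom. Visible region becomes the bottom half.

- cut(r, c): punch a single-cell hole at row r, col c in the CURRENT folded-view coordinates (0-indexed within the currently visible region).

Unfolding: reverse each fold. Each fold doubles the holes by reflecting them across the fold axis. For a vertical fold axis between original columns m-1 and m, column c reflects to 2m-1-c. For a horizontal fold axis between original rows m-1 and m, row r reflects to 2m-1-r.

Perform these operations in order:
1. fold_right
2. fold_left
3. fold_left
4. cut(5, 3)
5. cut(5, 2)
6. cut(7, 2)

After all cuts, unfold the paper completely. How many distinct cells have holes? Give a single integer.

Answer: 24

Derivation:
Op 1 fold_right: fold axis v@16; visible region now rows[0,8) x cols[16,32) = 8x16
Op 2 fold_left: fold axis v@24; visible region now rows[0,8) x cols[16,24) = 8x8
Op 3 fold_left: fold axis v@20; visible region now rows[0,8) x cols[16,20) = 8x4
Op 4 cut(5, 3): punch at orig (5,19); cuts so far [(5, 19)]; region rows[0,8) x cols[16,20) = 8x4
Op 5 cut(5, 2): punch at orig (5,18); cuts so far [(5, 18), (5, 19)]; region rows[0,8) x cols[16,20) = 8x4
Op 6 cut(7, 2): punch at orig (7,18); cuts so far [(5, 18), (5, 19), (7, 18)]; region rows[0,8) x cols[16,20) = 8x4
Unfold 1 (reflect across v@20): 6 holes -> [(5, 18), (5, 19), (5, 20), (5, 21), (7, 18), (7, 21)]
Unfold 2 (reflect across v@24): 12 holes -> [(5, 18), (5, 19), (5, 20), (5, 21), (5, 26), (5, 27), (5, 28), (5, 29), (7, 18), (7, 21), (7, 26), (7, 29)]
Unfold 3 (reflect across v@16): 24 holes -> [(5, 2), (5, 3), (5, 4), (5, 5), (5, 10), (5, 11), (5, 12), (5, 13), (5, 18), (5, 19), (5, 20), (5, 21), (5, 26), (5, 27), (5, 28), (5, 29), (7, 2), (7, 5), (7, 10), (7, 13), (7, 18), (7, 21), (7, 26), (7, 29)]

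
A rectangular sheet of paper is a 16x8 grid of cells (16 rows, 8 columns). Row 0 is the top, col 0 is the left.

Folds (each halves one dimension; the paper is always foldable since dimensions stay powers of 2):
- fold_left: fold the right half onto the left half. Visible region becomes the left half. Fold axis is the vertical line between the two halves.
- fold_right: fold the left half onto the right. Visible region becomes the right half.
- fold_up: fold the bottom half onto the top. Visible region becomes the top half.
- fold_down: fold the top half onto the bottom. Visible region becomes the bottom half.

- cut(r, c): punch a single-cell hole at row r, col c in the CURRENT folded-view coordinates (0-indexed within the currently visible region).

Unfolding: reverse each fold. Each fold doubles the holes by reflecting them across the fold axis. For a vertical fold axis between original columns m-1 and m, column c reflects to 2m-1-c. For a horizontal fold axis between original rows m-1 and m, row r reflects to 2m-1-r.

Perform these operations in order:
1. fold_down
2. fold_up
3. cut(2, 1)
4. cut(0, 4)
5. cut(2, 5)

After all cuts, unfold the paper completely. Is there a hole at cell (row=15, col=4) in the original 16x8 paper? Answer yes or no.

Answer: yes

Derivation:
Op 1 fold_down: fold axis h@8; visible region now rows[8,16) x cols[0,8) = 8x8
Op 2 fold_up: fold axis h@12; visible region now rows[8,12) x cols[0,8) = 4x8
Op 3 cut(2, 1): punch at orig (10,1); cuts so far [(10, 1)]; region rows[8,12) x cols[0,8) = 4x8
Op 4 cut(0, 4): punch at orig (8,4); cuts so far [(8, 4), (10, 1)]; region rows[8,12) x cols[0,8) = 4x8
Op 5 cut(2, 5): punch at orig (10,5); cuts so far [(8, 4), (10, 1), (10, 5)]; region rows[8,12) x cols[0,8) = 4x8
Unfold 1 (reflect across h@12): 6 holes -> [(8, 4), (10, 1), (10, 5), (13, 1), (13, 5), (15, 4)]
Unfold 2 (reflect across h@8): 12 holes -> [(0, 4), (2, 1), (2, 5), (5, 1), (5, 5), (7, 4), (8, 4), (10, 1), (10, 5), (13, 1), (13, 5), (15, 4)]
Holes: [(0, 4), (2, 1), (2, 5), (5, 1), (5, 5), (7, 4), (8, 4), (10, 1), (10, 5), (13, 1), (13, 5), (15, 4)]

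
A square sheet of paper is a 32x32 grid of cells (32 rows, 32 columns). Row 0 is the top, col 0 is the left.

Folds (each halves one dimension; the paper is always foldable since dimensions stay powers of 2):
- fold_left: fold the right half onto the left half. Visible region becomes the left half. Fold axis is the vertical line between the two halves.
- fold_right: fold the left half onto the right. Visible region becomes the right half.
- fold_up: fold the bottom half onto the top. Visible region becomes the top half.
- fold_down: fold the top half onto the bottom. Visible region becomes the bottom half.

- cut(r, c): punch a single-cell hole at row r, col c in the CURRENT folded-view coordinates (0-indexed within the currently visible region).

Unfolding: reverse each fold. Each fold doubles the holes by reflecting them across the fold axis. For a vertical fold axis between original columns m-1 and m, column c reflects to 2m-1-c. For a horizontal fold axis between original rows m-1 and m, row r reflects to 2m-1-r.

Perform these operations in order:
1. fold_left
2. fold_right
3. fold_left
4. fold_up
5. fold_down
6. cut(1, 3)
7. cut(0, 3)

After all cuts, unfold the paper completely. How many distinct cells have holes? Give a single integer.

Answer: 64

Derivation:
Op 1 fold_left: fold axis v@16; visible region now rows[0,32) x cols[0,16) = 32x16
Op 2 fold_right: fold axis v@8; visible region now rows[0,32) x cols[8,16) = 32x8
Op 3 fold_left: fold axis v@12; visible region now rows[0,32) x cols[8,12) = 32x4
Op 4 fold_up: fold axis h@16; visible region now rows[0,16) x cols[8,12) = 16x4
Op 5 fold_down: fold axis h@8; visible region now rows[8,16) x cols[8,12) = 8x4
Op 6 cut(1, 3): punch at orig (9,11); cuts so far [(9, 11)]; region rows[8,16) x cols[8,12) = 8x4
Op 7 cut(0, 3): punch at orig (8,11); cuts so far [(8, 11), (9, 11)]; region rows[8,16) x cols[8,12) = 8x4
Unfold 1 (reflect across h@8): 4 holes -> [(6, 11), (7, 11), (8, 11), (9, 11)]
Unfold 2 (reflect across h@16): 8 holes -> [(6, 11), (7, 11), (8, 11), (9, 11), (22, 11), (23, 11), (24, 11), (25, 11)]
Unfold 3 (reflect across v@12): 16 holes -> [(6, 11), (6, 12), (7, 11), (7, 12), (8, 11), (8, 12), (9, 11), (9, 12), (22, 11), (22, 12), (23, 11), (23, 12), (24, 11), (24, 12), (25, 11), (25, 12)]
Unfold 4 (reflect across v@8): 32 holes -> [(6, 3), (6, 4), (6, 11), (6, 12), (7, 3), (7, 4), (7, 11), (7, 12), (8, 3), (8, 4), (8, 11), (8, 12), (9, 3), (9, 4), (9, 11), (9, 12), (22, 3), (22, 4), (22, 11), (22, 12), (23, 3), (23, 4), (23, 11), (23, 12), (24, 3), (24, 4), (24, 11), (24, 12), (25, 3), (25, 4), (25, 11), (25, 12)]
Unfold 5 (reflect across v@16): 64 holes -> [(6, 3), (6, 4), (6, 11), (6, 12), (6, 19), (6, 20), (6, 27), (6, 28), (7, 3), (7, 4), (7, 11), (7, 12), (7, 19), (7, 20), (7, 27), (7, 28), (8, 3), (8, 4), (8, 11), (8, 12), (8, 19), (8, 20), (8, 27), (8, 28), (9, 3), (9, 4), (9, 11), (9, 12), (9, 19), (9, 20), (9, 27), (9, 28), (22, 3), (22, 4), (22, 11), (22, 12), (22, 19), (22, 20), (22, 27), (22, 28), (23, 3), (23, 4), (23, 11), (23, 12), (23, 19), (23, 20), (23, 27), (23, 28), (24, 3), (24, 4), (24, 11), (24, 12), (24, 19), (24, 20), (24, 27), (24, 28), (25, 3), (25, 4), (25, 11), (25, 12), (25, 19), (25, 20), (25, 27), (25, 28)]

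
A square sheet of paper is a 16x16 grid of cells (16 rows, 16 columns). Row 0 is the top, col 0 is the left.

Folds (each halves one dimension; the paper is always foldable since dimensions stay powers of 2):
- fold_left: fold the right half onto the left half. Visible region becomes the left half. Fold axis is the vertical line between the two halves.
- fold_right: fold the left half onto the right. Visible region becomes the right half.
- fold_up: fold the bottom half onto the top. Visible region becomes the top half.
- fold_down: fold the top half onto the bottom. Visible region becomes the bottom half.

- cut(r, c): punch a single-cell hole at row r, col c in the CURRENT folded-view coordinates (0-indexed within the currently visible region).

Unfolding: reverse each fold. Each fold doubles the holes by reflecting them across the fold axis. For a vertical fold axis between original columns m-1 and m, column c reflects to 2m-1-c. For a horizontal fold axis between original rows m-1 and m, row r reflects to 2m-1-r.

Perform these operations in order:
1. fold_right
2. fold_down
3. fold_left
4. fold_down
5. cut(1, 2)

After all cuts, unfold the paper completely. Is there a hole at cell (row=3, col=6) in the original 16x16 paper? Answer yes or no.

Op 1 fold_right: fold axis v@8; visible region now rows[0,16) x cols[8,16) = 16x8
Op 2 fold_down: fold axis h@8; visible region now rows[8,16) x cols[8,16) = 8x8
Op 3 fold_left: fold axis v@12; visible region now rows[8,16) x cols[8,12) = 8x4
Op 4 fold_down: fold axis h@12; visible region now rows[12,16) x cols[8,12) = 4x4
Op 5 cut(1, 2): punch at orig (13,10); cuts so far [(13, 10)]; region rows[12,16) x cols[8,12) = 4x4
Unfold 1 (reflect across h@12): 2 holes -> [(10, 10), (13, 10)]
Unfold 2 (reflect across v@12): 4 holes -> [(10, 10), (10, 13), (13, 10), (13, 13)]
Unfold 3 (reflect across h@8): 8 holes -> [(2, 10), (2, 13), (5, 10), (5, 13), (10, 10), (10, 13), (13, 10), (13, 13)]
Unfold 4 (reflect across v@8): 16 holes -> [(2, 2), (2, 5), (2, 10), (2, 13), (5, 2), (5, 5), (5, 10), (5, 13), (10, 2), (10, 5), (10, 10), (10, 13), (13, 2), (13, 5), (13, 10), (13, 13)]
Holes: [(2, 2), (2, 5), (2, 10), (2, 13), (5, 2), (5, 5), (5, 10), (5, 13), (10, 2), (10, 5), (10, 10), (10, 13), (13, 2), (13, 5), (13, 10), (13, 13)]

Answer: no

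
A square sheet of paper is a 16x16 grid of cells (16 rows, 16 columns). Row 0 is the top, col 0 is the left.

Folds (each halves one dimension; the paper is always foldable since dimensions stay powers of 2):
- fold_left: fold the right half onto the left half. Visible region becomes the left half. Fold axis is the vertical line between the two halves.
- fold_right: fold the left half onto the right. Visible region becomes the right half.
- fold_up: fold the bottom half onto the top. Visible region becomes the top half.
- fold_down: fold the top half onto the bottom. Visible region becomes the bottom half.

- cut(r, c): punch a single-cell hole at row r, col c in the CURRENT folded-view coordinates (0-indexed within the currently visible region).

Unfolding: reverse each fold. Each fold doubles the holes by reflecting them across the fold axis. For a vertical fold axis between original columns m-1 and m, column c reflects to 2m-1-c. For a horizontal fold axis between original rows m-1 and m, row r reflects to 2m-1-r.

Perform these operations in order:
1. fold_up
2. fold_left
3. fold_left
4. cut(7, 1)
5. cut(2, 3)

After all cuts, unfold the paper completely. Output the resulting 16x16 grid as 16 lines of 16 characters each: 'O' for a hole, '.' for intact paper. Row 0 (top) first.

Op 1 fold_up: fold axis h@8; visible region now rows[0,8) x cols[0,16) = 8x16
Op 2 fold_left: fold axis v@8; visible region now rows[0,8) x cols[0,8) = 8x8
Op 3 fold_left: fold axis v@4; visible region now rows[0,8) x cols[0,4) = 8x4
Op 4 cut(7, 1): punch at orig (7,1); cuts so far [(7, 1)]; region rows[0,8) x cols[0,4) = 8x4
Op 5 cut(2, 3): punch at orig (2,3); cuts so far [(2, 3), (7, 1)]; region rows[0,8) x cols[0,4) = 8x4
Unfold 1 (reflect across v@4): 4 holes -> [(2, 3), (2, 4), (7, 1), (7, 6)]
Unfold 2 (reflect across v@8): 8 holes -> [(2, 3), (2, 4), (2, 11), (2, 12), (7, 1), (7, 6), (7, 9), (7, 14)]
Unfold 3 (reflect across h@8): 16 holes -> [(2, 3), (2, 4), (2, 11), (2, 12), (7, 1), (7, 6), (7, 9), (7, 14), (8, 1), (8, 6), (8, 9), (8, 14), (13, 3), (13, 4), (13, 11), (13, 12)]

Answer: ................
................
...OO......OO...
................
................
................
................
.O....O..O....O.
.O....O..O....O.
................
................
................
................
...OO......OO...
................
................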